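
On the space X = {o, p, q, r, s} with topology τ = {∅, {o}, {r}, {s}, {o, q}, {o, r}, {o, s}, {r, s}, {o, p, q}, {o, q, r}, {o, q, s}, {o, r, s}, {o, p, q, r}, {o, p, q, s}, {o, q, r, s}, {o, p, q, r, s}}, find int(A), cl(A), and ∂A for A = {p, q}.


int(A) = ∅, cl(A) = {p, q}, ∂A = {p, q}.

Closed sets in (X, τ) are complements of opens:
  closed(X, τ) = {∅, {p}, {r}, {s}, {p, q}, {p, r}, {p, s}, {r, s}, {o, p, q}, {p, q, r}, {p, q, s}, {p, r, s}, {o, p, q, r}, {o, p, q, s}, {p, q, r, s}, {o, p, q, r, s}}.
int(A) = ⋃ {U ∈ τ : U ⊆ A}. Opens contained in A: ∅.
Taking the union of these: int(A) = ∅.
cl(A) = ⋂ {C closed : A ⊆ C}. Closed sets containing A: {p, q}, {o, p, q}, {p, q, r}, {p, q, s}, {o, p, q, r}, {o, p, q, s}, {p, q, r, s}, {o, p, q, r, s}.
Intersecting these: cl(A) = {p, q}.
∂A = cl(A) ∖ int(A) = {p, q} ∖ ∅ = {p, q}.


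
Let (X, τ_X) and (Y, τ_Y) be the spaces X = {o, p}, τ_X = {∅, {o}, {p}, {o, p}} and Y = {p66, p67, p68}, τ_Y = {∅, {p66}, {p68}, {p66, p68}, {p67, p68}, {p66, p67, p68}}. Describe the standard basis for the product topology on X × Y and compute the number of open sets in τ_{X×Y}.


Basis B = {∅ × ∅, {o} × {p66}, {o} × {p68}, {p} × {p66}, {p} × {p68}, {o} × {p66, p68}, {o, p} × {p66}, {o} × {p67, p68}, {o, p} × {p68}, {p} × {p66, p68}, {p} × {p67, p68}, {o} × {p66, p67, p68}, {p} × {p66, p67, p68}, {o, p} × {p66, p68}, {o, p} × {p67, p68}, {o, p} × {p66, p67, p68}}; |τ_{X×Y}| = 36.

Enumerate products U × V with U ∈ τ_X, V ∈ τ_Y (deduplicated):
  ∅ × ∅ = {} (∅)
  {o} × {p66} = {(o,p66)}
  {o} × {p68} = {(o,p68)}
  {p} × {p66} = {(p,p66)}
  {p} × {p68} = {(p,p68)}
  {o} × {p66, p68} = {(o,p66), (o,p68)}
  {o, p} × {p66} = {(o,p66), (p,p66)}
  {o} × {p67, p68} = {(o,p67), (o,p68)}
  {o, p} × {p68} = {(o,p68), (p,p68)}
  {p} × {p66, p68} = {(p,p66), (p,p68)}
  {p} × {p67, p68} = {(p,p67), (p,p68)}
  {o} × {p66, p67, p68} = {(o,p66), (o,p67), (o,p68)}
  {p} × {p66, p67, p68} = {(p,p66), (p,p67), (p,p68)}
  {o, p} × {p66, p68} = {(o,p66), (o,p68), (p,p66), (p,p68)}
  {o, p} × {p67, p68} = {(o,p67), (o,p68), (p,p67), (p,p68)}
  {o, p} × {p66, p67, p68} = {(o,p66), (o,p67), (o,p68), (p,p66), (p,p67), (p,p68)}
These 16 distinct sets form the basis B.
Close under arbitrary unions to get τ_{X×Y}; counting gives |τ_{X×Y}| = 36.


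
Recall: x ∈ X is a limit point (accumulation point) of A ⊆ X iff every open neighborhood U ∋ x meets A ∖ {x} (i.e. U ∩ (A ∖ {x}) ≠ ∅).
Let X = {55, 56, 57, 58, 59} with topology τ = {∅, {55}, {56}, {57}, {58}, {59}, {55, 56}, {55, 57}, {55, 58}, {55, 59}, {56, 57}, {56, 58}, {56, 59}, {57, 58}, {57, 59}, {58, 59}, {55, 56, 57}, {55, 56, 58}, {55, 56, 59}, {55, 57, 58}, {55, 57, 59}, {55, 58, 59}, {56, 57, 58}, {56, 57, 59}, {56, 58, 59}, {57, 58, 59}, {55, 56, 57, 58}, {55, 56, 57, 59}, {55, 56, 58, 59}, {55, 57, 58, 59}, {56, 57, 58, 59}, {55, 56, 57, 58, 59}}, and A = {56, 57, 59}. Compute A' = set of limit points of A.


A' = ∅

For each x ∈ X, list the open sets U ∈ τ with x ∈ U, then check whether U ∩ (A ∖ {x}) ≠ ∅ for every such U.
  x = 55: open {55} ∋ x has {55} ∩ (A ∖ {55}) = ∅, so x is NOT a limit point.
  x = 56: open {56} ∋ x has {56} ∩ (A ∖ {56}) = ∅, so x is NOT a limit point.
  x = 57: open {57} ∋ x has {57} ∩ (A ∖ {57}) = ∅, so x is NOT a limit point.
  x = 58: open {58} ∋ x has {58} ∩ (A ∖ {58}) = ∅, so x is NOT a limit point.
  x = 59: open {59} ∋ x has {59} ∩ (A ∖ {59}) = ∅, so x is NOT a limit point.
Collecting: A' = ∅.


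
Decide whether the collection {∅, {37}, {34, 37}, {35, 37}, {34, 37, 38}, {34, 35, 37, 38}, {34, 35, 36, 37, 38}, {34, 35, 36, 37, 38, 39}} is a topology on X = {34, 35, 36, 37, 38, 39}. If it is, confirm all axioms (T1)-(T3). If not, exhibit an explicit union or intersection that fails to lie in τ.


τ is NOT a topology on X.

Axiom (T1): ∅ ∈ τ? Yes; X ∈ τ? Yes.
Axiom (T2/T3): check pairwise unions and intersections of members of τ.
Counterexample for (T2): {34, 37} ∪ {35, 37} = {34, 35, 37} ∉ τ. Therefore τ is NOT a topology.


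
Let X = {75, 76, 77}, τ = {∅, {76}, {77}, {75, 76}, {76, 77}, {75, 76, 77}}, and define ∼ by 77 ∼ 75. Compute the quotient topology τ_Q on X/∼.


X/∼ = {[75=77], [76]}; |τ_Q| = 3.

Equivalence classes: [75=77], [76].
Quotient map π: X → X/∼ sends 75 ↦ [75=77], 76 ↦ [76], 77 ↦ [75=77].
For each subset V ⊆ X/∼, compute π^{-1}(V) ⊆ X and check whether π^{-1}(V) ∈ τ. V is open in τ_Q iff π^{-1}(V) ∈ τ.
  V = {}: π^{-1}(V) = ∅ ∈ τ ✓.
  V = {[75=77]}: π^{-1}(V) = {75, 77} ∉ τ ✗.
  V = {[76]}: π^{-1}(V) = {76} ∈ τ ✓.
  V = {[75=77], [76]}: π^{-1}(V) = {75, 76, 77} ∈ τ ✓.
Open sets in the quotient: τ_Q = {{}, {[76]}, {[75=77], [76]}} (3 elements).


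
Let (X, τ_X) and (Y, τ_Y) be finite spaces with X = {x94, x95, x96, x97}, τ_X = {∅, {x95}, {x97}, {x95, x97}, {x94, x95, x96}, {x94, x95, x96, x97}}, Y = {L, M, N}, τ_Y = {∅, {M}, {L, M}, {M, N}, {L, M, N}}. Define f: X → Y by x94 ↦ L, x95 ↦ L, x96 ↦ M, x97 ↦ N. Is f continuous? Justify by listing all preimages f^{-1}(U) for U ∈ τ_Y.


f is NOT continuous.

Compute f^{-1}(U) for each U ∈ τ_Y:
  U = ∅: f^{-1}(U) = ∅ ∈ τ_X ✓.
  U = {M}: f^{-1}(U) = {x96} ∉ τ_X ✗.
  U = {L, M}: f^{-1}(U) = {x94, x95, x96} ∈ τ_X ✓.
  U = {M, N}: f^{-1}(U) = {x96, x97} ∉ τ_X ✗.
  U = {L, M, N}: f^{-1}(U) = {x94, x95, x96, x97} ∈ τ_X ✓.
Found U = {M} with f^{-1}(U) = {x96} not in τ_X. Therefore f is NOT continuous.


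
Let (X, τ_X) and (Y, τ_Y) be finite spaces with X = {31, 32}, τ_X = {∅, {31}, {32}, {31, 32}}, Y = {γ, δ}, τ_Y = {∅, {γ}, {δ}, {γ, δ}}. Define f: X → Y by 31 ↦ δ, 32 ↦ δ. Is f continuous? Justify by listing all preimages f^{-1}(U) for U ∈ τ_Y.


f IS continuous.

Compute f^{-1}(U) for each U ∈ τ_Y:
  U = ∅: f^{-1}(U) = ∅ ∈ τ_X ✓.
  U = {γ}: f^{-1}(U) = ∅ ∈ τ_X ✓.
  U = {δ}: f^{-1}(U) = {31, 32} ∈ τ_X ✓.
  U = {γ, δ}: f^{-1}(U) = {31, 32} ∈ τ_X ✓.
Every preimage lies in τ_X, so f IS continuous.


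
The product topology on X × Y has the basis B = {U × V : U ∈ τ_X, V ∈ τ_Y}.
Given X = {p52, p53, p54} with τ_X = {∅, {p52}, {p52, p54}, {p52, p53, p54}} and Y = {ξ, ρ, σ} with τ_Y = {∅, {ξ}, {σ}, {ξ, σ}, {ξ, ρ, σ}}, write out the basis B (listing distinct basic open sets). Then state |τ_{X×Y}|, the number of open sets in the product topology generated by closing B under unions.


Basis B = {∅ × ∅, {p52} × {ξ}, {p52} × {σ}, {p52} × {ξ, σ}, {p52, p54} × {ξ}, {p52, p54} × {σ}, {p52} × {ξ, ρ, σ}, {p52, p53, p54} × {ξ}, {p52, p53, p54} × {σ}, {p52, p54} × {ξ, σ}, {p52, p54} × {ξ, ρ, σ}, {p52, p53, p54} × {ξ, σ}, {p52, p53, p54} × {ξ, ρ, σ}}; |τ_{X×Y}| = 30.

Enumerate products U × V with U ∈ τ_X, V ∈ τ_Y (deduplicated):
  ∅ × ∅ = {} (∅)
  {p52} × {ξ} = {(p52,ξ)}
  {p52} × {σ} = {(p52,σ)}
  {p52} × {ξ, σ} = {(p52,ξ), (p52,σ)}
  {p52, p54} × {ξ} = {(p52,ξ), (p54,ξ)}
  {p52, p54} × {σ} = {(p52,σ), (p54,σ)}
  {p52} × {ξ, ρ, σ} = {(p52,ξ), (p52,ρ), (p52,σ)}
  {p52, p53, p54} × {ξ} = {(p52,ξ), (p53,ξ), (p54,ξ)}
  {p52, p53, p54} × {σ} = {(p52,σ), (p53,σ), (p54,σ)}
  {p52, p54} × {ξ, σ} = {(p52,ξ), (p52,σ), (p54,ξ), (p54,σ)}
  {p52, p54} × {ξ, ρ, σ} = {(p52,ξ), (p52,ρ), (p52,σ), (p54,ξ), (p54,ρ), (p54,σ)}
  {p52, p53, p54} × {ξ, σ} = {(p52,ξ), (p52,σ), (p53,ξ), (p53,σ), (p54,ξ), (p54,σ)}
  {p52, p53, p54} × {ξ, ρ, σ} = {(p52,ξ), (p52,ρ), (p52,σ), (p53,ξ), (p53,ρ), (p53,σ), (p54,ξ), (p54,ρ), (p54,σ)}
These 13 distinct sets form the basis B.
Close under arbitrary unions to get τ_{X×Y}; counting gives |τ_{X×Y}| = 30.


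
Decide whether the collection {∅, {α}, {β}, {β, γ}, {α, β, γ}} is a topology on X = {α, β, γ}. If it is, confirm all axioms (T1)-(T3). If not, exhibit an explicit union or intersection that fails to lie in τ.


τ is NOT a topology on X.

Axiom (T1): ∅ ∈ τ? Yes; X ∈ τ? Yes.
Axiom (T2/T3): check pairwise unions and intersections of members of τ.
Counterexample for (T2): {α} ∪ {β} = {α, β} ∉ τ. Therefore τ is NOT a topology.


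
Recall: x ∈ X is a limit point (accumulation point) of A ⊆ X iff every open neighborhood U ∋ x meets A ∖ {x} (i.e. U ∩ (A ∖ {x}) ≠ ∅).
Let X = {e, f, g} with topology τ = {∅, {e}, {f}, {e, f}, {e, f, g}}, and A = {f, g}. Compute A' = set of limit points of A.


A' = {g}

For each x ∈ X, list the open sets U ∈ τ with x ∈ U, then check whether U ∩ (A ∖ {x}) ≠ ∅ for every such U.
  x = e: open {e} ∋ x has {e} ∩ (A ∖ {e}) = ∅, so x is NOT a limit point.
  x = f: open {f} ∋ x has {f} ∩ (A ∖ {f}) = ∅, so x is NOT a limit point.
  x = g: opens ∋ x are {e, f, g}; each meets A ∖ {g}, so x IS a limit point.
Collecting: A' = {g}.


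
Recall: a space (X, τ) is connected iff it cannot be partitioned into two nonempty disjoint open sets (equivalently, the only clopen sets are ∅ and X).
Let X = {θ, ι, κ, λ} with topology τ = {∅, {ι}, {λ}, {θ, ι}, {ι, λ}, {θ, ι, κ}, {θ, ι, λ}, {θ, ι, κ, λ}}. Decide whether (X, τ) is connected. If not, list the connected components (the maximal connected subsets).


(X, τ) is disconnected; components = [{λ}, {θ, ι, κ}].

Find clopen sets (U ∈ τ with X ∖ U ∈ τ):
  U = ∅, X ∖ U = {θ, ι, κ, λ} — both open, so U is clopen.
  U = {λ}, X ∖ U = {θ, ι, κ} — both open, so U is clopen.
  U = {θ, ι, κ}, X ∖ U = {λ} — both open, so U is clopen.
  U = {θ, ι, κ, λ}, X ∖ U = ∅ — both open, so U is clopen.
Nontrivial clopen(s) exist: e.g. {θ, ι, κ}. So (X, τ) is disconnected.
Compute connected components by grouping points that agree on all clopens:
  component: {λ}
  component: {θ, ι, κ}


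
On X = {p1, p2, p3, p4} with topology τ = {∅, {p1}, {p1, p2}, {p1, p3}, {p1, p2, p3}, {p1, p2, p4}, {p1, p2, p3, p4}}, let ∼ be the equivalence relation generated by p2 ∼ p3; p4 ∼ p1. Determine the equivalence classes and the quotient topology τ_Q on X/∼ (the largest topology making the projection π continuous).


X/∼ = {[p1=p4], [p2=p3]}; |τ_Q| = 2.

Equivalence classes: [p1=p4], [p2=p3].
Quotient map π: X → X/∼ sends p1 ↦ [p1=p4], p2 ↦ [p2=p3], p3 ↦ [p2=p3], p4 ↦ [p1=p4].
For each subset V ⊆ X/∼, compute π^{-1}(V) ⊆ X and check whether π^{-1}(V) ∈ τ. V is open in τ_Q iff π^{-1}(V) ∈ τ.
  V = {}: π^{-1}(V) = ∅ ∈ τ ✓.
  V = {[p1=p4]}: π^{-1}(V) = {p1, p4} ∉ τ ✗.
  V = {[p2=p3]}: π^{-1}(V) = {p2, p3} ∉ τ ✗.
  V = {[p1=p4], [p2=p3]}: π^{-1}(V) = {p1, p2, p3, p4} ∈ τ ✓.
Open sets in the quotient: τ_Q = {{}, {[p1=p4], [p2=p3]}} (2 elements).


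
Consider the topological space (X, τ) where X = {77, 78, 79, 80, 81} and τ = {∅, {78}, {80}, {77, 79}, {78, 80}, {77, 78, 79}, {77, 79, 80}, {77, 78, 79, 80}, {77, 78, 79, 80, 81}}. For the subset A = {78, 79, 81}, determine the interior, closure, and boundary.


int(A) = {78}, cl(A) = {77, 78, 79, 81}, ∂A = {77, 79, 81}.

Closed sets in (X, τ) are complements of opens:
  closed(X, τ) = {∅, {81}, {78, 81}, {80, 81}, {77, 79, 81}, {78, 80, 81}, {77, 78, 79, 81}, {77, 79, 80, 81}, {77, 78, 79, 80, 81}}.
int(A) = ⋃ {U ∈ τ : U ⊆ A}. Opens contained in A: ∅, {78}.
Taking the union of these: int(A) = {78}.
cl(A) = ⋂ {C closed : A ⊆ C}. Closed sets containing A: {77, 78, 79, 81}, {77, 78, 79, 80, 81}.
Intersecting these: cl(A) = {77, 78, 79, 81}.
∂A = cl(A) ∖ int(A) = {77, 78, 79, 81} ∖ {78} = {77, 79, 81}.


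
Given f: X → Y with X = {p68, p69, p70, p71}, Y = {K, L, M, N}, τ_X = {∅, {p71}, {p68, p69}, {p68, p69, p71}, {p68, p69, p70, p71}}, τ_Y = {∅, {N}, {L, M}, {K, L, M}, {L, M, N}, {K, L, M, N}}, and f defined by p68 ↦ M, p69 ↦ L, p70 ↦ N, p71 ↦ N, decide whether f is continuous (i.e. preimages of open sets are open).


f is NOT continuous.

Compute f^{-1}(U) for each U ∈ τ_Y:
  U = ∅: f^{-1}(U) = ∅ ∈ τ_X ✓.
  U = {N}: f^{-1}(U) = {p70, p71} ∉ τ_X ✗.
  U = {L, M}: f^{-1}(U) = {p68, p69} ∈ τ_X ✓.
  U = {K, L, M}: f^{-1}(U) = {p68, p69} ∈ τ_X ✓.
  U = {L, M, N}: f^{-1}(U) = {p68, p69, p70, p71} ∈ τ_X ✓.
  U = {K, L, M, N}: f^{-1}(U) = {p68, p69, p70, p71} ∈ τ_X ✓.
Found U = {N} with f^{-1}(U) = {p70, p71} not in τ_X. Therefore f is NOT continuous.


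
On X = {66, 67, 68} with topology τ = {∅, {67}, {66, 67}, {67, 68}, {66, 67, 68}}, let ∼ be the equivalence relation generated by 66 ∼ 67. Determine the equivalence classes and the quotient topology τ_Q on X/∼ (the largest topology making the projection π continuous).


X/∼ = {[66=67], [68]}; |τ_Q| = 3.

Equivalence classes: [66=67], [68].
Quotient map π: X → X/∼ sends 66 ↦ [66=67], 67 ↦ [66=67], 68 ↦ [68].
For each subset V ⊆ X/∼, compute π^{-1}(V) ⊆ X and check whether π^{-1}(V) ∈ τ. V is open in τ_Q iff π^{-1}(V) ∈ τ.
  V = {}: π^{-1}(V) = ∅ ∈ τ ✓.
  V = {[66=67]}: π^{-1}(V) = {66, 67} ∈ τ ✓.
  V = {[68]}: π^{-1}(V) = {68} ∉ τ ✗.
  V = {[66=67], [68]}: π^{-1}(V) = {66, 67, 68} ∈ τ ✓.
Open sets in the quotient: τ_Q = {{}, {[66=67]}, {[66=67], [68]}} (3 elements).


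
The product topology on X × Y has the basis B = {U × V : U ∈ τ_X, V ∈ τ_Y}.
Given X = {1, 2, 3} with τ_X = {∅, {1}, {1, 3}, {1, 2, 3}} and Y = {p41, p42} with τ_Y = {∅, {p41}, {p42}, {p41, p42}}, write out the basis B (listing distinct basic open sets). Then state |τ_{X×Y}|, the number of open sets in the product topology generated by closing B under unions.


Basis B = {∅ × ∅, {1} × {p41}, {1} × {p42}, {1} × {p41, p42}, {1, 3} × {p41}, {1, 3} × {p42}, {1, 2, 3} × {p41}, {1, 2, 3} × {p42}, {1, 3} × {p41, p42}, {1, 2, 3} × {p41, p42}}; |τ_{X×Y}| = 16.

Enumerate products U × V with U ∈ τ_X, V ∈ τ_Y (deduplicated):
  ∅ × ∅ = {} (∅)
  {1} × {p41} = {(1,p41)}
  {1} × {p42} = {(1,p42)}
  {1} × {p41, p42} = {(1,p41), (1,p42)}
  {1, 3} × {p41} = {(1,p41), (3,p41)}
  {1, 3} × {p42} = {(1,p42), (3,p42)}
  {1, 2, 3} × {p41} = {(1,p41), (2,p41), (3,p41)}
  {1, 2, 3} × {p42} = {(1,p42), (2,p42), (3,p42)}
  {1, 3} × {p41, p42} = {(1,p41), (1,p42), (3,p41), (3,p42)}
  {1, 2, 3} × {p41, p42} = {(1,p41), (1,p42), (2,p41), (2,p42), (3,p41), (3,p42)}
These 10 distinct sets form the basis B.
Close under arbitrary unions to get τ_{X×Y}; counting gives |τ_{X×Y}| = 16.


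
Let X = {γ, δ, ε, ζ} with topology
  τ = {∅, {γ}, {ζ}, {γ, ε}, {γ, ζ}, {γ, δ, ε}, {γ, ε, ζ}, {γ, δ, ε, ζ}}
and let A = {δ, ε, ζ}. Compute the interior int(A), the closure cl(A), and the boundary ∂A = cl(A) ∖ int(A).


int(A) = {ζ}, cl(A) = {δ, ε, ζ}, ∂A = {δ, ε}.

Closed sets in (X, τ) are complements of opens:
  closed(X, τ) = {∅, {δ}, {ζ}, {δ, ε}, {δ, ζ}, {γ, δ, ε}, {δ, ε, ζ}, {γ, δ, ε, ζ}}.
int(A) = ⋃ {U ∈ τ : U ⊆ A}. Opens contained in A: ∅, {ζ}.
Taking the union of these: int(A) = {ζ}.
cl(A) = ⋂ {C closed : A ⊆ C}. Closed sets containing A: {δ, ε, ζ}, {γ, δ, ε, ζ}.
Intersecting these: cl(A) = {δ, ε, ζ}.
∂A = cl(A) ∖ int(A) = {δ, ε, ζ} ∖ {ζ} = {δ, ε}.


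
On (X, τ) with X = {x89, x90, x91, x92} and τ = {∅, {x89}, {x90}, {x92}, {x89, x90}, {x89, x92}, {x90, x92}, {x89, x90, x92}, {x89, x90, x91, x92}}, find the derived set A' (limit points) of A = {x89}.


A' = {x91}

For each x ∈ X, list the open sets U ∈ τ with x ∈ U, then check whether U ∩ (A ∖ {x}) ≠ ∅ for every such U.
  x = x89: open {x89} ∋ x has {x89} ∩ (A ∖ {x89}) = ∅, so x is NOT a limit point.
  x = x90: open {x90} ∋ x has {x90} ∩ (A ∖ {x90}) = ∅, so x is NOT a limit point.
  x = x91: opens ∋ x are {x89, x90, x91, x92}; each meets A ∖ {x91}, so x IS a limit point.
  x = x92: open {x92} ∋ x has {x92} ∩ (A ∖ {x92}) = ∅, so x is NOT a limit point.
Collecting: A' = {x91}.


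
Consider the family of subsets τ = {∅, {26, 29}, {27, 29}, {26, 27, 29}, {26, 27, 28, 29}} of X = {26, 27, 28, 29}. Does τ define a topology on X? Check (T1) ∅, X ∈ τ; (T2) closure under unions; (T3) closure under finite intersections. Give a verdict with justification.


τ is NOT a topology on X.

Axiom (T1): ∅ ∈ τ? Yes; X ∈ τ? Yes.
Axiom (T2/T3): check pairwise unions and intersections of members of τ.
Counterexample for (T3): {26, 29} ∩ {27, 29} = {29} ∉ τ. Therefore τ is NOT a topology.


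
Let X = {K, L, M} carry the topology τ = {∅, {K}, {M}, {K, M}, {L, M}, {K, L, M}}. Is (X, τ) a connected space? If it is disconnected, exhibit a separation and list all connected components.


(X, τ) is disconnected; components = [{K}, {L, M}].

Find clopen sets (U ∈ τ with X ∖ U ∈ τ):
  U = ∅, X ∖ U = {K, L, M} — both open, so U is clopen.
  U = {K}, X ∖ U = {L, M} — both open, so U is clopen.
  U = {L, M}, X ∖ U = {K} — both open, so U is clopen.
  U = {K, L, M}, X ∖ U = ∅ — both open, so U is clopen.
Nontrivial clopen(s) exist: e.g. {L, M}. So (X, τ) is disconnected.
Compute connected components by grouping points that agree on all clopens:
  component: {K}
  component: {L, M}


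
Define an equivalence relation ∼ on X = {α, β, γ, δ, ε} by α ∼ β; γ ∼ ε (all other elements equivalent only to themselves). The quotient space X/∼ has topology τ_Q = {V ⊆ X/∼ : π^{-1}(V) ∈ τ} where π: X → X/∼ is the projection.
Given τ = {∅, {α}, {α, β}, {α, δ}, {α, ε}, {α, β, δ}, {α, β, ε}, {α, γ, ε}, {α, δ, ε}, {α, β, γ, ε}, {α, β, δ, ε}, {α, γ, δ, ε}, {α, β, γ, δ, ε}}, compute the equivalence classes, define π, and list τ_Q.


X/∼ = {[α=β], [γ=ε], [δ]}; |τ_Q| = 5.

Equivalence classes: [α=β], [γ=ε], [δ].
Quotient map π: X → X/∼ sends α ↦ [α=β], β ↦ [α=β], γ ↦ [γ=ε], δ ↦ [δ], ε ↦ [γ=ε].
For each subset V ⊆ X/∼, compute π^{-1}(V) ⊆ X and check whether π^{-1}(V) ∈ τ. V is open in τ_Q iff π^{-1}(V) ∈ τ.
  V = {}: π^{-1}(V) = ∅ ∈ τ ✓.
  V = {[α=β]}: π^{-1}(V) = {α, β} ∈ τ ✓.
  V = {[γ=ε]}: π^{-1}(V) = {γ, ε} ∉ τ ✗.
  V = {[α=β], [γ=ε]}: π^{-1}(V) = {α, β, γ, ε} ∈ τ ✓.
  V = {[δ]}: π^{-1}(V) = {δ} ∉ τ ✗.
  V = {[α=β], [δ]}: π^{-1}(V) = {α, β, δ} ∈ τ ✓.
  V = {[γ=ε], [δ]}: π^{-1}(V) = {γ, δ, ε} ∉ τ ✗.
  V = {[α=β], [γ=ε], [δ]}: π^{-1}(V) = {α, β, γ, δ, ε} ∈ τ ✓.
Open sets in the quotient: τ_Q = {{}, {[α=β]}, {[α=β], [γ=ε]}, {[α=β], [δ]}, {[α=β], [γ=ε], [δ]}} (5 elements).


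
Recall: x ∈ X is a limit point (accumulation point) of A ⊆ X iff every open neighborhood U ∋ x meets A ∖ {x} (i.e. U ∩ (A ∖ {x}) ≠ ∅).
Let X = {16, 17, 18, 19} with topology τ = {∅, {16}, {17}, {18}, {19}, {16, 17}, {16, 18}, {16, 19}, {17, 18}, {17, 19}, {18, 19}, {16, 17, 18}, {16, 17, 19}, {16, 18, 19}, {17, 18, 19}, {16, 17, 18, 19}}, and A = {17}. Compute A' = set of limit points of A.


A' = ∅

For each x ∈ X, list the open sets U ∈ τ with x ∈ U, then check whether U ∩ (A ∖ {x}) ≠ ∅ for every such U.
  x = 16: open {16} ∋ x has {16} ∩ (A ∖ {16}) = ∅, so x is NOT a limit point.
  x = 17: open {17} ∋ x has {17} ∩ (A ∖ {17}) = ∅, so x is NOT a limit point.
  x = 18: open {18} ∋ x has {18} ∩ (A ∖ {18}) = ∅, so x is NOT a limit point.
  x = 19: open {19} ∋ x has {19} ∩ (A ∖ {19}) = ∅, so x is NOT a limit point.
Collecting: A' = ∅.


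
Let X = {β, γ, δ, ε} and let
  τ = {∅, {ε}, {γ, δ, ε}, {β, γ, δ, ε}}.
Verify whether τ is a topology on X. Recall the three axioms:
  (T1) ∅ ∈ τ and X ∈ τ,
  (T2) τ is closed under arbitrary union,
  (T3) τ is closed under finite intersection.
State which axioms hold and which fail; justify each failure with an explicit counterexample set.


τ IS a topology on X.

Axiom (T1): ∅ ∈ τ? Yes; X ∈ τ? Yes.
Axiom (T2/T3): check pairwise unions and intersections of members of τ.
All pairwise intersections and unions checked — each lies in τ. Therefore τ satisfies (T1), (T2), (T3): it IS a topology on X.


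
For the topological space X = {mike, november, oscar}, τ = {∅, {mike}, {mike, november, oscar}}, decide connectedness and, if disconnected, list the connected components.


(X, τ) is connected.

Find clopen sets (U ∈ τ with X ∖ U ∈ τ):
  U = ∅, X ∖ U = {mike, november, oscar} — both open, so U is clopen.
  U = {mike, november, oscar}, X ∖ U = ∅ — both open, so U is clopen.
Only trivial clopens (∅ and X) exist, so (X, τ) is connected.
Compute connected components by grouping points that agree on all clopens:
  component: {mike, november, oscar}


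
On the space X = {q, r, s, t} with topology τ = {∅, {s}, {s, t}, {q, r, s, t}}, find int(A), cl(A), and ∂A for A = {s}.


int(A) = {s}, cl(A) = {q, r, s, t}, ∂A = {q, r, t}.

Closed sets in (X, τ) are complements of opens:
  closed(X, τ) = {∅, {q, r}, {q, r, t}, {q, r, s, t}}.
int(A) = ⋃ {U ∈ τ : U ⊆ A}. Opens contained in A: ∅, {s}.
Taking the union of these: int(A) = {s}.
cl(A) = ⋂ {C closed : A ⊆ C}. Closed sets containing A: {q, r, s, t}.
Intersecting these: cl(A) = {q, r, s, t}.
∂A = cl(A) ∖ int(A) = {q, r, s, t} ∖ {s} = {q, r, t}.


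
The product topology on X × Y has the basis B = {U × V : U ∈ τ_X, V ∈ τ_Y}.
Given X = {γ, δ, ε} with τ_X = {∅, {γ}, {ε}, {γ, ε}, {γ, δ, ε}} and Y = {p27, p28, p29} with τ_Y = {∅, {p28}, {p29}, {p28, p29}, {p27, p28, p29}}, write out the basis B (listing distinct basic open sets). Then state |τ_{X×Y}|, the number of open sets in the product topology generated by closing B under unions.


Basis B = {∅ × ∅, {γ} × {p28}, {γ} × {p29}, {ε} × {p28}, {ε} × {p29}, {γ} × {p28, p29}, {γ, ε} × {p28}, {γ, ε} × {p29}, {ε} × {p28, p29}, {γ} × {p27, p28, p29}, {γ, δ, ε} × {p28}, {γ, δ, ε} × {p29}, {ε} × {p27, p28, p29}, {γ, ε} × {p28, p29}, {γ, ε} × {p27, p28, p29}, {γ, δ, ε} × {p28, p29}, {γ, δ, ε} × {p27, p28, p29}}; |τ_{X×Y}| = 48.

Enumerate products U × V with U ∈ τ_X, V ∈ τ_Y (deduplicated):
  ∅ × ∅ = {} (∅)
  {γ} × {p28} = {(γ,p28)}
  {γ} × {p29} = {(γ,p29)}
  {ε} × {p28} = {(ε,p28)}
  {ε} × {p29} = {(ε,p29)}
  {γ} × {p28, p29} = {(γ,p28), (γ,p29)}
  {γ, ε} × {p28} = {(γ,p28), (ε,p28)}
  {γ, ε} × {p29} = {(γ,p29), (ε,p29)}
  {ε} × {p28, p29} = {(ε,p28), (ε,p29)}
  {γ} × {p27, p28, p29} = {(γ,p27), (γ,p28), (γ,p29)}
  {γ, δ, ε} × {p28} = {(γ,p28), (δ,p28), (ε,p28)}
  {γ, δ, ε} × {p29} = {(γ,p29), (δ,p29), (ε,p29)}
  {ε} × {p27, p28, p29} = {(ε,p27), (ε,p28), (ε,p29)}
  {γ, ε} × {p28, p29} = {(γ,p28), (γ,p29), (ε,p28), (ε,p29)}
  {γ, ε} × {p27, p28, p29} = {(γ,p27), (γ,p28), (γ,p29), (ε,p27), (ε,p28), (ε,p29)}
  {γ, δ, ε} × {p28, p29} = {(γ,p28), (γ,p29), (δ,p28), (δ,p29), (ε,p28), (ε,p29)}
  {γ, δ, ε} × {p27, p28, p29} = {(γ,p27), (γ,p28), (γ,p29), (δ,p27), (δ,p28), (δ,p29), (ε,p27), (ε,p28), (ε,p29)}
These 17 distinct sets form the basis B.
Close under arbitrary unions to get τ_{X×Y}; counting gives |τ_{X×Y}| = 48.


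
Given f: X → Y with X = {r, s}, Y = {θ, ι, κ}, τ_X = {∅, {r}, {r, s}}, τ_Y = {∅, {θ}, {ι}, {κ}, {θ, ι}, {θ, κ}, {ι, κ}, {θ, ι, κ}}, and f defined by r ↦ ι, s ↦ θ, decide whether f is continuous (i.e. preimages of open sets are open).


f is NOT continuous.

Compute f^{-1}(U) for each U ∈ τ_Y:
  U = ∅: f^{-1}(U) = ∅ ∈ τ_X ✓.
  U = {θ}: f^{-1}(U) = {s} ∉ τ_X ✗.
  U = {ι}: f^{-1}(U) = {r} ∈ τ_X ✓.
  U = {κ}: f^{-1}(U) = ∅ ∈ τ_X ✓.
  U = {θ, ι}: f^{-1}(U) = {r, s} ∈ τ_X ✓.
  U = {θ, κ}: f^{-1}(U) = {s} ∉ τ_X ✗.
  U = {ι, κ}: f^{-1}(U) = {r} ∈ τ_X ✓.
  U = {θ, ι, κ}: f^{-1}(U) = {r, s} ∈ τ_X ✓.
Found U = {θ} with f^{-1}(U) = {s} not in τ_X. Therefore f is NOT continuous.


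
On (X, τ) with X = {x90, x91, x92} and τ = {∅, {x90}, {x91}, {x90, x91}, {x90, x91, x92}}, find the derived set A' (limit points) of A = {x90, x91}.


A' = {x92}

For each x ∈ X, list the open sets U ∈ τ with x ∈ U, then check whether U ∩ (A ∖ {x}) ≠ ∅ for every such U.
  x = x90: open {x90} ∋ x has {x90} ∩ (A ∖ {x90}) = ∅, so x is NOT a limit point.
  x = x91: open {x91} ∋ x has {x91} ∩ (A ∖ {x91}) = ∅, so x is NOT a limit point.
  x = x92: opens ∋ x are {x90, x91, x92}; each meets A ∖ {x92}, so x IS a limit point.
Collecting: A' = {x92}.


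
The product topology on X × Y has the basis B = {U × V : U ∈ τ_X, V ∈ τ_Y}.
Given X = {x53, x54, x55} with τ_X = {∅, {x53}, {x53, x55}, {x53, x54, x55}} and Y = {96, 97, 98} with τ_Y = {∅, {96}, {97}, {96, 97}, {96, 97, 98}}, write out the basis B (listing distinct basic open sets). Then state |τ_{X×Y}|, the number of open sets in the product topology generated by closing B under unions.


Basis B = {∅ × ∅, {x53} × {96}, {x53} × {97}, {x53} × {96, 97}, {x53, x55} × {96}, {x53, x55} × {97}, {x53} × {96, 97, 98}, {x53, x54, x55} × {96}, {x53, x54, x55} × {97}, {x53, x55} × {96, 97}, {x53, x55} × {96, 97, 98}, {x53, x54, x55} × {96, 97}, {x53, x54, x55} × {96, 97, 98}}; |τ_{X×Y}| = 30.

Enumerate products U × V with U ∈ τ_X, V ∈ τ_Y (deduplicated):
  ∅ × ∅ = {} (∅)
  {x53} × {96} = {(x53,96)}
  {x53} × {97} = {(x53,97)}
  {x53} × {96, 97} = {(x53,96), (x53,97)}
  {x53, x55} × {96} = {(x53,96), (x55,96)}
  {x53, x55} × {97} = {(x53,97), (x55,97)}
  {x53} × {96, 97, 98} = {(x53,96), (x53,97), (x53,98)}
  {x53, x54, x55} × {96} = {(x53,96), (x54,96), (x55,96)}
  {x53, x54, x55} × {97} = {(x53,97), (x54,97), (x55,97)}
  {x53, x55} × {96, 97} = {(x53,96), (x53,97), (x55,96), (x55,97)}
  {x53, x55} × {96, 97, 98} = {(x53,96), (x53,97), (x53,98), (x55,96), (x55,97), (x55,98)}
  {x53, x54, x55} × {96, 97} = {(x53,96), (x53,97), (x54,96), (x54,97), (x55,96), (x55,97)}
  {x53, x54, x55} × {96, 97, 98} = {(x53,96), (x53,97), (x53,98), (x54,96), (x54,97), (x54,98), (x55,96), (x55,97), (x55,98)}
These 13 distinct sets form the basis B.
Close under arbitrary unions to get τ_{X×Y}; counting gives |τ_{X×Y}| = 30.


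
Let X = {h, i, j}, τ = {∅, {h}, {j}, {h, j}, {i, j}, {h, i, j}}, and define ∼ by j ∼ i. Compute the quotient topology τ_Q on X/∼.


X/∼ = {[h], [i=j]}; |τ_Q| = 4.

Equivalence classes: [h], [i=j].
Quotient map π: X → X/∼ sends h ↦ [h], i ↦ [i=j], j ↦ [i=j].
For each subset V ⊆ X/∼, compute π^{-1}(V) ⊆ X and check whether π^{-1}(V) ∈ τ. V is open in τ_Q iff π^{-1}(V) ∈ τ.
  V = {}: π^{-1}(V) = ∅ ∈ τ ✓.
  V = {[h]}: π^{-1}(V) = {h} ∈ τ ✓.
  V = {[i=j]}: π^{-1}(V) = {i, j} ∈ τ ✓.
  V = {[h], [i=j]}: π^{-1}(V) = {h, i, j} ∈ τ ✓.
Open sets in the quotient: τ_Q = {{}, {[h]}, {[i=j]}, {[h], [i=j]}} (4 elements).


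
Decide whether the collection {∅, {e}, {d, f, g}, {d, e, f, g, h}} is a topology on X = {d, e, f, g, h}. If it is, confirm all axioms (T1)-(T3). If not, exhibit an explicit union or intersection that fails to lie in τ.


τ is NOT a topology on X.

Axiom (T1): ∅ ∈ τ? Yes; X ∈ τ? Yes.
Axiom (T2/T3): check pairwise unions and intersections of members of τ.
Counterexample for (T2): {e} ∪ {d, f, g} = {d, e, f, g} ∉ τ. Therefore τ is NOT a topology.


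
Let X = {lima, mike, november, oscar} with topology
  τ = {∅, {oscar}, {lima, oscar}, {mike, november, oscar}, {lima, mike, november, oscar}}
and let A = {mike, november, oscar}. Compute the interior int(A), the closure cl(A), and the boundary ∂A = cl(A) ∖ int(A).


int(A) = {mike, november, oscar}, cl(A) = {lima, mike, november, oscar}, ∂A = {lima}.

Closed sets in (X, τ) are complements of opens:
  closed(X, τ) = {∅, {lima}, {mike, november}, {lima, mike, november}, {lima, mike, november, oscar}}.
int(A) = ⋃ {U ∈ τ : U ⊆ A}. Opens contained in A: ∅, {oscar}, {mike, november, oscar}.
Taking the union of these: int(A) = {mike, november, oscar}.
cl(A) = ⋂ {C closed : A ⊆ C}. Closed sets containing A: {lima, mike, november, oscar}.
Intersecting these: cl(A) = {lima, mike, november, oscar}.
∂A = cl(A) ∖ int(A) = {lima, mike, november, oscar} ∖ {mike, november, oscar} = {lima}.


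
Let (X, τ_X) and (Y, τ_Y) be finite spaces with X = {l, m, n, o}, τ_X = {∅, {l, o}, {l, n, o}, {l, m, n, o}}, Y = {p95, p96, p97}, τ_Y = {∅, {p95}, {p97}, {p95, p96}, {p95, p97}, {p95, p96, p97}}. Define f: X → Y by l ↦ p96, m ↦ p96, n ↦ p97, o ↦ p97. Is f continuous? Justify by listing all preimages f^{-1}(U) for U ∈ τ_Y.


f is NOT continuous.

Compute f^{-1}(U) for each U ∈ τ_Y:
  U = ∅: f^{-1}(U) = ∅ ∈ τ_X ✓.
  U = {p95}: f^{-1}(U) = ∅ ∈ τ_X ✓.
  U = {p97}: f^{-1}(U) = {n, o} ∉ τ_X ✗.
  U = {p95, p96}: f^{-1}(U) = {l, m} ∉ τ_X ✗.
  U = {p95, p97}: f^{-1}(U) = {n, o} ∉ τ_X ✗.
  U = {p95, p96, p97}: f^{-1}(U) = {l, m, n, o} ∈ τ_X ✓.
Found U = {p97} with f^{-1}(U) = {n, o} not in τ_X. Therefore f is NOT continuous.


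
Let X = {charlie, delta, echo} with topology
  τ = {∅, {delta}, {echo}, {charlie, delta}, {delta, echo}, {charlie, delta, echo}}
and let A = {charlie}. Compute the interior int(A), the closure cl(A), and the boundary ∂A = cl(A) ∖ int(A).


int(A) = ∅, cl(A) = {charlie}, ∂A = {charlie}.

Closed sets in (X, τ) are complements of opens:
  closed(X, τ) = {∅, {charlie}, {echo}, {charlie, delta}, {charlie, echo}, {charlie, delta, echo}}.
int(A) = ⋃ {U ∈ τ : U ⊆ A}. Opens contained in A: ∅.
Taking the union of these: int(A) = ∅.
cl(A) = ⋂ {C closed : A ⊆ C}. Closed sets containing A: {charlie}, {charlie, delta}, {charlie, echo}, {charlie, delta, echo}.
Intersecting these: cl(A) = {charlie}.
∂A = cl(A) ∖ int(A) = {charlie} ∖ ∅ = {charlie}.


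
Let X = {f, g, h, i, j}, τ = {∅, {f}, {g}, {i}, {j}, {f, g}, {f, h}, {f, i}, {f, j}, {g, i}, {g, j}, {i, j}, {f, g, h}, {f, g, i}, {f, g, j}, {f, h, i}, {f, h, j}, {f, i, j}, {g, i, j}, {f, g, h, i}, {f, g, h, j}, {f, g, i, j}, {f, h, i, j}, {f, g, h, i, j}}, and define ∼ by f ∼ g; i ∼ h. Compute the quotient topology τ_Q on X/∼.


X/∼ = {[f=g], [h=i], [j]}; |τ_Q| = 6.

Equivalence classes: [f=g], [h=i], [j].
Quotient map π: X → X/∼ sends f ↦ [f=g], g ↦ [f=g], h ↦ [h=i], i ↦ [h=i], j ↦ [j].
For each subset V ⊆ X/∼, compute π^{-1}(V) ⊆ X and check whether π^{-1}(V) ∈ τ. V is open in τ_Q iff π^{-1}(V) ∈ τ.
  V = {}: π^{-1}(V) = ∅ ∈ τ ✓.
  V = {[f=g]}: π^{-1}(V) = {f, g} ∈ τ ✓.
  V = {[h=i]}: π^{-1}(V) = {h, i} ∉ τ ✗.
  V = {[f=g], [h=i]}: π^{-1}(V) = {f, g, h, i} ∈ τ ✓.
  V = {[j]}: π^{-1}(V) = {j} ∈ τ ✓.
  V = {[f=g], [j]}: π^{-1}(V) = {f, g, j} ∈ τ ✓.
  V = {[h=i], [j]}: π^{-1}(V) = {h, i, j} ∉ τ ✗.
  V = {[f=g], [h=i], [j]}: π^{-1}(V) = {f, g, h, i, j} ∈ τ ✓.
Open sets in the quotient: τ_Q = {{}, {[f=g]}, {[f=g], [h=i]}, {[j]}, {[f=g], [j]}, {[f=g], [h=i], [j]}} (6 elements).


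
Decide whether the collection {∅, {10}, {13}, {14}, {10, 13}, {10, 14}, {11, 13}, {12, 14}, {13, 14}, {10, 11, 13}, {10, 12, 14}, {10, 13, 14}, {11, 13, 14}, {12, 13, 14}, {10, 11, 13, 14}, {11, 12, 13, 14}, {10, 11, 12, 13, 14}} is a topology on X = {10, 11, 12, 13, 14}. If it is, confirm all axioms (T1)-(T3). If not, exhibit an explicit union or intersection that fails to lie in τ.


τ is NOT a topology on X.

Axiom (T1): ∅ ∈ τ? Yes; X ∈ τ? Yes.
Axiom (T2/T3): check pairwise unions and intersections of members of τ.
Counterexample for (T2): {10} ∪ {12, 13, 14} = {10, 12, 13, 14} ∉ τ. Therefore τ is NOT a topology.


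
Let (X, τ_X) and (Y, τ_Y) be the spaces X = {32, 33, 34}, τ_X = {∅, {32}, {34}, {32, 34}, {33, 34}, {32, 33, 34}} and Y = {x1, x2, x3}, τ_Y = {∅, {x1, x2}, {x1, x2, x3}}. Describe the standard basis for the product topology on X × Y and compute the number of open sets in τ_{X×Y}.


Basis B = {∅ × ∅, {32} × {x1, x2}, {34} × {x1, x2}, {32} × {x1, x2, x3}, {34} × {x1, x2, x3}, {32, 34} × {x1, x2}, {33, 34} × {x1, x2}, {32, 34} × {x1, x2, x3}, {32, 33, 34} × {x1, x2}, {33, 34} × {x1, x2, x3}, {32, 33, 34} × {x1, x2, x3}}; |τ_{X×Y}| = 18.

Enumerate products U × V with U ∈ τ_X, V ∈ τ_Y (deduplicated):
  ∅ × ∅ = {} (∅)
  {32} × {x1, x2} = {(32,x1), (32,x2)}
  {34} × {x1, x2} = {(34,x1), (34,x2)}
  {32} × {x1, x2, x3} = {(32,x1), (32,x2), (32,x3)}
  {34} × {x1, x2, x3} = {(34,x1), (34,x2), (34,x3)}
  {32, 34} × {x1, x2} = {(32,x1), (32,x2), (34,x1), (34,x2)}
  {33, 34} × {x1, x2} = {(33,x1), (33,x2), (34,x1), (34,x2)}
  {32, 34} × {x1, x2, x3} = {(32,x1), (32,x2), (32,x3), (34,x1), (34,x2), (34,x3)}
  {32, 33, 34} × {x1, x2} = {(32,x1), (32,x2), (33,x1), (33,x2), (34,x1), (34,x2)}
  {33, 34} × {x1, x2, x3} = {(33,x1), (33,x2), (33,x3), (34,x1), (34,x2), (34,x3)}
  {32, 33, 34} × {x1, x2, x3} = {(32,x1), (32,x2), (32,x3), (33,x1), (33,x2), (33,x3), (34,x1), (34,x2), (34,x3)}
These 11 distinct sets form the basis B.
Close under arbitrary unions to get τ_{X×Y}; counting gives |τ_{X×Y}| = 18.


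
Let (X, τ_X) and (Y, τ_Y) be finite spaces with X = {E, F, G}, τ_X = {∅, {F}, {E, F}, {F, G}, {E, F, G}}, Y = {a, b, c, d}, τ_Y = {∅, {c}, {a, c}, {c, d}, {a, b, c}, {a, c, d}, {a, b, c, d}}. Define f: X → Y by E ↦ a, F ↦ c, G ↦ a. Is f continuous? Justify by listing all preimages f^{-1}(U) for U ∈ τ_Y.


f IS continuous.

Compute f^{-1}(U) for each U ∈ τ_Y:
  U = ∅: f^{-1}(U) = ∅ ∈ τ_X ✓.
  U = {c}: f^{-1}(U) = {F} ∈ τ_X ✓.
  U = {a, c}: f^{-1}(U) = {E, F, G} ∈ τ_X ✓.
  U = {c, d}: f^{-1}(U) = {F} ∈ τ_X ✓.
  U = {a, b, c}: f^{-1}(U) = {E, F, G} ∈ τ_X ✓.
  U = {a, c, d}: f^{-1}(U) = {E, F, G} ∈ τ_X ✓.
  U = {a, b, c, d}: f^{-1}(U) = {E, F, G} ∈ τ_X ✓.
Every preimage lies in τ_X, so f IS continuous.


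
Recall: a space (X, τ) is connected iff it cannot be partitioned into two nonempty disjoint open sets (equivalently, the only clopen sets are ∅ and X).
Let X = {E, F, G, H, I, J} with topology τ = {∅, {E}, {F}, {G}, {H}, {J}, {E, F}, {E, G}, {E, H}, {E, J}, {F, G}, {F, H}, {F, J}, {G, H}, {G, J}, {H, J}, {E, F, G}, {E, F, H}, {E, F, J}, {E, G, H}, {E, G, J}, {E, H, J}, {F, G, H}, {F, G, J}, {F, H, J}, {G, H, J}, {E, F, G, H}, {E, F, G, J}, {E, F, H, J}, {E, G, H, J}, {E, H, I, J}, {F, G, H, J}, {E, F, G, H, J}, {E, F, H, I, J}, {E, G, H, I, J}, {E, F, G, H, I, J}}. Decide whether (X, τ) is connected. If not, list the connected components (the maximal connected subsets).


(X, τ) is disconnected; components = [{F}, {G}, {E, H, I, J}].

Find clopen sets (U ∈ τ with X ∖ U ∈ τ):
  U = ∅, X ∖ U = {E, F, G, H, I, J} — both open, so U is clopen.
  U = {F}, X ∖ U = {E, G, H, I, J} — both open, so U is clopen.
  U = {G}, X ∖ U = {E, F, H, I, J} — both open, so U is clopen.
  U = {F, G}, X ∖ U = {E, H, I, J} — both open, so U is clopen.
  U = {E, H, I, J}, X ∖ U = {F, G} — both open, so U is clopen.
  U = {E, F, H, I, J}, X ∖ U = {G} — both open, so U is clopen.
  U = {E, G, H, I, J}, X ∖ U = {F} — both open, so U is clopen.
  U = {E, F, G, H, I, J}, X ∖ U = ∅ — both open, so U is clopen.
Nontrivial clopen(s) exist: e.g. {F}. So (X, τ) is disconnected.
Compute connected components by grouping points that agree on all clopens:
  component: {F}
  component: {G}
  component: {E, H, I, J}


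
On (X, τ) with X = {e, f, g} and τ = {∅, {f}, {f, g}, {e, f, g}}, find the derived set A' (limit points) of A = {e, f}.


A' = {e, g}

For each x ∈ X, list the open sets U ∈ τ with x ∈ U, then check whether U ∩ (A ∖ {x}) ≠ ∅ for every such U.
  x = e: opens ∋ x are {e, f, g}; each meets A ∖ {e}, so x IS a limit point.
  x = f: open {f} ∋ x has {f} ∩ (A ∖ {f}) = ∅, so x is NOT a limit point.
  x = g: opens ∋ x are {f, g}, {e, f, g}; each meets A ∖ {g}, so x IS a limit point.
Collecting: A' = {e, g}.


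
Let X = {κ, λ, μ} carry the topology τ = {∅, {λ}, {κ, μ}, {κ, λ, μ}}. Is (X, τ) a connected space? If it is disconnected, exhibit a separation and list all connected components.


(X, τ) is disconnected; components = [{λ}, {κ, μ}].

Find clopen sets (U ∈ τ with X ∖ U ∈ τ):
  U = ∅, X ∖ U = {κ, λ, μ} — both open, so U is clopen.
  U = {λ}, X ∖ U = {κ, μ} — both open, so U is clopen.
  U = {κ, μ}, X ∖ U = {λ} — both open, so U is clopen.
  U = {κ, λ, μ}, X ∖ U = ∅ — both open, so U is clopen.
Nontrivial clopen(s) exist: e.g. {κ, μ}. So (X, τ) is disconnected.
Compute connected components by grouping points that agree on all clopens:
  component: {λ}
  component: {κ, μ}


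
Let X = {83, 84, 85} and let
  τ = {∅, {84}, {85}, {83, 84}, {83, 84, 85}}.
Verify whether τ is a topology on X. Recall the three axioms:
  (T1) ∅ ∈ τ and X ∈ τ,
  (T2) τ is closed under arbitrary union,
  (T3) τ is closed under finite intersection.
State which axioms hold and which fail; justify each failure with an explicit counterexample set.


τ is NOT a topology on X.

Axiom (T1): ∅ ∈ τ? Yes; X ∈ τ? Yes.
Axiom (T2/T3): check pairwise unions and intersections of members of τ.
Counterexample for (T2): {84} ∪ {85} = {84, 85} ∉ τ. Therefore τ is NOT a topology.


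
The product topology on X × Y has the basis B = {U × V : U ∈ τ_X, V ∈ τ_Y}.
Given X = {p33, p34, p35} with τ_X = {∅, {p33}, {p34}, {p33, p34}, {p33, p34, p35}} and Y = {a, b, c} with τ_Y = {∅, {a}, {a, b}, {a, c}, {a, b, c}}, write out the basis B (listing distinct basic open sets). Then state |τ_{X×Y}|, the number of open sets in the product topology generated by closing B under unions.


Basis B = {∅ × ∅, {p33} × {a}, {p34} × {a}, {p33} × {a, b}, {p33} × {a, c}, {p33, p34} × {a}, {p34} × {a, b}, {p34} × {a, c}, {p33} × {a, b, c}, {p33, p34, p35} × {a}, {p34} × {a, b, c}, {p33, p34} × {a, b}, {p33, p34} × {a, c}, {p33, p34} × {a, b, c}, {p33, p34, p35} × {a, b}, {p33, p34, p35} × {a, c}, {p33, p34, p35} × {a, b, c}}; |τ_{X×Y}| = 50.

Enumerate products U × V with U ∈ τ_X, V ∈ τ_Y (deduplicated):
  ∅ × ∅ = {} (∅)
  {p33} × {a} = {(p33,a)}
  {p34} × {a} = {(p34,a)}
  {p33} × {a, b} = {(p33,a), (p33,b)}
  {p33} × {a, c} = {(p33,a), (p33,c)}
  {p33, p34} × {a} = {(p33,a), (p34,a)}
  {p34} × {a, b} = {(p34,a), (p34,b)}
  {p34} × {a, c} = {(p34,a), (p34,c)}
  {p33} × {a, b, c} = {(p33,a), (p33,b), (p33,c)}
  {p33, p34, p35} × {a} = {(p33,a), (p34,a), (p35,a)}
  {p34} × {a, b, c} = {(p34,a), (p34,b), (p34,c)}
  {p33, p34} × {a, b} = {(p33,a), (p33,b), (p34,a), (p34,b)}
  {p33, p34} × {a, c} = {(p33,a), (p33,c), (p34,a), (p34,c)}
  {p33, p34} × {a, b, c} = {(p33,a), (p33,b), (p33,c), (p34,a), (p34,b), (p34,c)}
  {p33, p34, p35} × {a, b} = {(p33,a), (p33,b), (p34,a), (p34,b), (p35,a), (p35,b)}
  {p33, p34, p35} × {a, c} = {(p33,a), (p33,c), (p34,a), (p34,c), (p35,a), (p35,c)}
  {p33, p34, p35} × {a, b, c} = {(p33,a), (p33,b), (p33,c), (p34,a), (p34,b), (p34,c), (p35,a), (p35,b), (p35,c)}
These 17 distinct sets form the basis B.
Close under arbitrary unions to get τ_{X×Y}; counting gives |τ_{X×Y}| = 50.


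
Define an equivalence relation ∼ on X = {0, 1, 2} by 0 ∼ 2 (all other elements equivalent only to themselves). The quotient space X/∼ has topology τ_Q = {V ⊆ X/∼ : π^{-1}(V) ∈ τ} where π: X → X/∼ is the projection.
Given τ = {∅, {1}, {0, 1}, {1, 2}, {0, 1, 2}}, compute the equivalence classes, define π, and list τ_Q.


X/∼ = {[0=2], [1]}; |τ_Q| = 3.

Equivalence classes: [0=2], [1].
Quotient map π: X → X/∼ sends 0 ↦ [0=2], 1 ↦ [1], 2 ↦ [0=2].
For each subset V ⊆ X/∼, compute π^{-1}(V) ⊆ X and check whether π^{-1}(V) ∈ τ. V is open in τ_Q iff π^{-1}(V) ∈ τ.
  V = {}: π^{-1}(V) = ∅ ∈ τ ✓.
  V = {[0=2]}: π^{-1}(V) = {0, 2} ∉ τ ✗.
  V = {[1]}: π^{-1}(V) = {1} ∈ τ ✓.
  V = {[0=2], [1]}: π^{-1}(V) = {0, 1, 2} ∈ τ ✓.
Open sets in the quotient: τ_Q = {{}, {[1]}, {[0=2], [1]}} (3 elements).
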